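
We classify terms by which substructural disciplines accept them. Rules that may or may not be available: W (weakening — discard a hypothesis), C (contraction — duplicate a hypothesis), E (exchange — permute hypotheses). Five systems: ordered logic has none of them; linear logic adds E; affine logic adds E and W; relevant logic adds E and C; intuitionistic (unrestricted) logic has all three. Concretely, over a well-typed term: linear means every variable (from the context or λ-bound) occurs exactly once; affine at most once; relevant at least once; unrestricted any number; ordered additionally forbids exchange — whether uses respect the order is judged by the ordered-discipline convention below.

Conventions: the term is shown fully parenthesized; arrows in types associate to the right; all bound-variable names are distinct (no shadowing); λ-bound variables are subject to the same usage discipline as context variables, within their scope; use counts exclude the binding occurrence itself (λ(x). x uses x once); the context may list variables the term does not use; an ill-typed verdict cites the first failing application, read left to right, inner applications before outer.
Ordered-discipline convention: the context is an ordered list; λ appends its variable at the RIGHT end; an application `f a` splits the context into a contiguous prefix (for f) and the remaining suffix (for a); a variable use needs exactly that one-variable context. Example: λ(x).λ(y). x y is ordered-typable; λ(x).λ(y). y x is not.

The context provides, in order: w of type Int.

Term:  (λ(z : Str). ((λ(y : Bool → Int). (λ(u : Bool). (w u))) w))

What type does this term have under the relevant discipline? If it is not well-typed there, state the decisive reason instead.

not well-typed under relevant — not simply typable
use counts: w=2, z (bound)=0, y (bound)=0, u (bound)=1
left-to-right use order: w, u, w
typing: ill-typed: can't apply a value of type Int
across the five disciplines: ordered ✗ | linear ✗ | affine ✗ | relevant ✗ | unrestricted ✗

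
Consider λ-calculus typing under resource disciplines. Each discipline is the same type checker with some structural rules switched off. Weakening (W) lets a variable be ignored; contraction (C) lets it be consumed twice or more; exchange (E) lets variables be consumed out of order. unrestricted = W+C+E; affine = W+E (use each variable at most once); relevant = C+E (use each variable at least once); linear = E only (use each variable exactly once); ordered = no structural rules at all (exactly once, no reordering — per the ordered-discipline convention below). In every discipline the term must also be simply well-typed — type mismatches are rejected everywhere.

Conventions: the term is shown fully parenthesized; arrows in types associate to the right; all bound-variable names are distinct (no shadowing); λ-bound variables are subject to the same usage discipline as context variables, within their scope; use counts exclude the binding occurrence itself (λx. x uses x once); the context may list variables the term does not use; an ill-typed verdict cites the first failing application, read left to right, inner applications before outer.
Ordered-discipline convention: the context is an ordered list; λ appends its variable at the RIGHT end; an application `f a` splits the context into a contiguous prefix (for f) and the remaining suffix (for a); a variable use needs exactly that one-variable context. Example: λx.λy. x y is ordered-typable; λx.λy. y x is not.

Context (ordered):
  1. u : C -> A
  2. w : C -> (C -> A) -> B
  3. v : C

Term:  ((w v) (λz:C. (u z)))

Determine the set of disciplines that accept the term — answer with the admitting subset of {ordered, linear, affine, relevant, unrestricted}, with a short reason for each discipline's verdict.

accepted by: linear, affine, relevant, unrestricted
use counts: u ×1; w ×1; v ×1; z [bound] ×1
use order (left to right): w, v, u, z
typing: well-typed — term : B
ordered: ✗, needs exchange: uses follow w, v, u, z
linear: ✓, each of u, w, v, z used exactly once
affine: ✓, none of u, w, v, z used more than once
relevant: ✓, at least one use each (u, w, v, z)
unrestricted: ✓, type-checks (B) and nothing is barred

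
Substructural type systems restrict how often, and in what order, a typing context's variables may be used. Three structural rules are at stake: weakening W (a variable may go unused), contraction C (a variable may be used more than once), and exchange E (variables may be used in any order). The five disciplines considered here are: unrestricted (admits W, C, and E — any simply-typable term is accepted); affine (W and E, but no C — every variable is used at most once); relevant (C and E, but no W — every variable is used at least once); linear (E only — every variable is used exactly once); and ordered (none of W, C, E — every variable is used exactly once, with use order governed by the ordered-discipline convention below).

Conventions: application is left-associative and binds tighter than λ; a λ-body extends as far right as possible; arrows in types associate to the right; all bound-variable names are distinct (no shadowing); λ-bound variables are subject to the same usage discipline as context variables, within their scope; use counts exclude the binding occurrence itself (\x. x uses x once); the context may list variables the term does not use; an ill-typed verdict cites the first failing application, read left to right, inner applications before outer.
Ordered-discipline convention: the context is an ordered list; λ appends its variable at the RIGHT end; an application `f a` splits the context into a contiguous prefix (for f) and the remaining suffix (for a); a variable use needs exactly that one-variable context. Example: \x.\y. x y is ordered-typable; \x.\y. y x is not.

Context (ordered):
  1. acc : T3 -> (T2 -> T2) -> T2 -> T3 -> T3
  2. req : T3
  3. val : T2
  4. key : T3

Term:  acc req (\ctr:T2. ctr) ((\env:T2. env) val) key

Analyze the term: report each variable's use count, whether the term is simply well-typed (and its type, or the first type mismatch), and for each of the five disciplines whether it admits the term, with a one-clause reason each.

counts: acc: 1×, req: 1×, val: 1×, key: 1×, ctr (λ-bound): 1×, env (λ-bound): 1×
uses in reading order: acc, req, ctr, env, val, key
typing: ✓ — T3
ordered ✓ (one use each (acc, req, val, key, ctr, env); ordered split holds)
linear ✓ (each of acc, req, val, key, ctr, env used exactly once)
affine ✓ (none of acc, req, val, key, ctr, env used more than once)
relevant ✓ (at least one use each (acc, req, val, key, ctr, env))
unrestricted ✓ (well-typed at T3; no restrictions here)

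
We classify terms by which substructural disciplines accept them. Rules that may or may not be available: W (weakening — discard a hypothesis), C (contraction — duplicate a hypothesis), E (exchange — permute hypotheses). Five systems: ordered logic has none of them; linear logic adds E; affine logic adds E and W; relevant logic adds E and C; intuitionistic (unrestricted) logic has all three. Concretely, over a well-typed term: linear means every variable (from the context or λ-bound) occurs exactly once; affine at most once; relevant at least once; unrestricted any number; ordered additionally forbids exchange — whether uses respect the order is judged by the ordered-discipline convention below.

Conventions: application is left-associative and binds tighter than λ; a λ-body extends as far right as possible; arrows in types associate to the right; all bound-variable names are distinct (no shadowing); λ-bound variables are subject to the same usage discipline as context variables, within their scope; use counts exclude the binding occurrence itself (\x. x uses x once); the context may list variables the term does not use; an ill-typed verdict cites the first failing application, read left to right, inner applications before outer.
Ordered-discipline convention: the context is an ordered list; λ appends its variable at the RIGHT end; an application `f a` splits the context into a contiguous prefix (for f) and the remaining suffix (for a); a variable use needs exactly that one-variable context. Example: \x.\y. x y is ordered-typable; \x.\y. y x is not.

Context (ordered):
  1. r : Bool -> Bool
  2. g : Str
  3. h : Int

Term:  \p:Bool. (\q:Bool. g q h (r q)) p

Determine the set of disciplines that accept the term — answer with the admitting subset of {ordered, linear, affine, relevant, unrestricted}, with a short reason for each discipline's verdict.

admitted by: none
use counts: r: 1×; g: 1×; h: 1×; p [bound]: 1×; q [bound]: 2×
order of uses: g, q, h, r, q, p
typing: ill-typed: applying a non-function (Str)
ordered: ✗ — a type mismatch blocks all five
linear: ✗ — the type mismatch rejects it
affine: ✗ — not simply typable
relevant: ✗ — fails simple typing
unrestricted: ✗ — a type mismatch blocks all five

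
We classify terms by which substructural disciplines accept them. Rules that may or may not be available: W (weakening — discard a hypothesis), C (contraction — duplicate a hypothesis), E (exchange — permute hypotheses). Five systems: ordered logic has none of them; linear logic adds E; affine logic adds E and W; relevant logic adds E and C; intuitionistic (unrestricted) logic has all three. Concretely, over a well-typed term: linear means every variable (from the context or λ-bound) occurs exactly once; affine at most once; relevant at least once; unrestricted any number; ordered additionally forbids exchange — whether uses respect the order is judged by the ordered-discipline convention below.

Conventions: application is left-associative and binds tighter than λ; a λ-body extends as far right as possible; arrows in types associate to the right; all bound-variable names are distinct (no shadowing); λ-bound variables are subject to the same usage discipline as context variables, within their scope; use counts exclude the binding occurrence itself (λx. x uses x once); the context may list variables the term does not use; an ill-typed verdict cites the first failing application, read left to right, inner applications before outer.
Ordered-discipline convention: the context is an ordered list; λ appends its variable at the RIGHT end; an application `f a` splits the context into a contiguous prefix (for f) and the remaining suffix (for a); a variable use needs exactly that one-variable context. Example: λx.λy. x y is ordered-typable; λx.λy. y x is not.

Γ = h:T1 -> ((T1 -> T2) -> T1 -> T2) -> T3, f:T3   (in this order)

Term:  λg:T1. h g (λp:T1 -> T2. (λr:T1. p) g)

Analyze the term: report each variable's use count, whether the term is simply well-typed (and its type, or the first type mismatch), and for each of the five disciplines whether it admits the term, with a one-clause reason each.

variable uses: h=1, f=0, g [bound]=2, p [bound]=1, r [bound]=0
uses in reading order: h, g, p, g
typing: well-typed — term : T1 -> T3
ordered ✗ (uses contraction: g ×2; f, r left unused)
linear ✗ (uses contraction: g ×2; f, r left unused)
affine ✗ (uses contraction: g ×2)
relevant ✗ (f, r left unused)
unrestricted ✓ (type-checks (T1 -> T3) and nothing is barred)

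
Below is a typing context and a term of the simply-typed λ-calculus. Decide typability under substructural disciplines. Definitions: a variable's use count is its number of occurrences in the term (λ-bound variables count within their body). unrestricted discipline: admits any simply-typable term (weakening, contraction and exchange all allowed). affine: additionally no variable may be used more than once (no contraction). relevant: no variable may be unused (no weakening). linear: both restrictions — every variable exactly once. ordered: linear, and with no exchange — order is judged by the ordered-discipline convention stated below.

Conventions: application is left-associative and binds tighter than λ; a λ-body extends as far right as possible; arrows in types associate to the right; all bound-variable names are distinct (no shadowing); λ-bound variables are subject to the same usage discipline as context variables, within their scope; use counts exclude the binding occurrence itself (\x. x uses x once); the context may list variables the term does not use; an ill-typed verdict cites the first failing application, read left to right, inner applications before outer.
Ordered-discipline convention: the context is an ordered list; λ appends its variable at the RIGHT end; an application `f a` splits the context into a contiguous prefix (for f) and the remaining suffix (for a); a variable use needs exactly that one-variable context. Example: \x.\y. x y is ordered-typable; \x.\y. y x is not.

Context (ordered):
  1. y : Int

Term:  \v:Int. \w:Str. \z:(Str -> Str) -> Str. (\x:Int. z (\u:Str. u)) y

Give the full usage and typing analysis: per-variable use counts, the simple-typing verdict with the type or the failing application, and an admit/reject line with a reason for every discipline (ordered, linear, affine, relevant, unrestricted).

counts: y ×1, v (bound) ×0, w (bound) ×0, z (bound) ×1, x (bound) ×0, u (bound) ×1
order of uses: z, u, y
typing: well-typed at Int -> Str -> ((Str -> Str) -> Str) -> Str
ordered ✗ (unused: v, w, x — weakening required)
linear ✗ (unused: v, w, x — weakening required)
affine ✓ (at most one use each (y, v, w, z, x, u))
relevant ✗ (unused: v, w, x — weakening required)
unrestricted ✓ (typability at Int -> Str -> ((Str -> Str) -> Str) -> Str is all that's needed)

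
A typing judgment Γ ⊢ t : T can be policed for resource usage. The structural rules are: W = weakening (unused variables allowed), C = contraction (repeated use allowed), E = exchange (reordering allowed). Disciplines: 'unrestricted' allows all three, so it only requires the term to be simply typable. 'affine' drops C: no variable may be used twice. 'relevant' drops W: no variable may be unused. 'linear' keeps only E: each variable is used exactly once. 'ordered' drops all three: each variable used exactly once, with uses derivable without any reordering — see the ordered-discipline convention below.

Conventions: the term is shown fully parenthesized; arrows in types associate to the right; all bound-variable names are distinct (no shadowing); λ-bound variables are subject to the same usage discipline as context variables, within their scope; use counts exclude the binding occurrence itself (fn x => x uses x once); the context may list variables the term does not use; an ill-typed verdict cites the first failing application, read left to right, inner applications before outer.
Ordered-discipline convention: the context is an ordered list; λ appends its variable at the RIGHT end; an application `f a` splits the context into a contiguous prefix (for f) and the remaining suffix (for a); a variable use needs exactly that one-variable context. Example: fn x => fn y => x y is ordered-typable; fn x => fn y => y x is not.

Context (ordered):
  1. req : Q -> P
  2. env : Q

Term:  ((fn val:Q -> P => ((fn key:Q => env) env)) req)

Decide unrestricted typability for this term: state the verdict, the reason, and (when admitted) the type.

yes — typability at Q is all that's needed; term : Q
use counts: req ×1; env ×2; val (bound) ×0; key (bound) ×0
left-to-right use order: env, env, req
typing: well-typed — term : Q
all disciplines: ordered ✗ · linear ✗ · affine ✗ · relevant ✗ · unrestricted ✓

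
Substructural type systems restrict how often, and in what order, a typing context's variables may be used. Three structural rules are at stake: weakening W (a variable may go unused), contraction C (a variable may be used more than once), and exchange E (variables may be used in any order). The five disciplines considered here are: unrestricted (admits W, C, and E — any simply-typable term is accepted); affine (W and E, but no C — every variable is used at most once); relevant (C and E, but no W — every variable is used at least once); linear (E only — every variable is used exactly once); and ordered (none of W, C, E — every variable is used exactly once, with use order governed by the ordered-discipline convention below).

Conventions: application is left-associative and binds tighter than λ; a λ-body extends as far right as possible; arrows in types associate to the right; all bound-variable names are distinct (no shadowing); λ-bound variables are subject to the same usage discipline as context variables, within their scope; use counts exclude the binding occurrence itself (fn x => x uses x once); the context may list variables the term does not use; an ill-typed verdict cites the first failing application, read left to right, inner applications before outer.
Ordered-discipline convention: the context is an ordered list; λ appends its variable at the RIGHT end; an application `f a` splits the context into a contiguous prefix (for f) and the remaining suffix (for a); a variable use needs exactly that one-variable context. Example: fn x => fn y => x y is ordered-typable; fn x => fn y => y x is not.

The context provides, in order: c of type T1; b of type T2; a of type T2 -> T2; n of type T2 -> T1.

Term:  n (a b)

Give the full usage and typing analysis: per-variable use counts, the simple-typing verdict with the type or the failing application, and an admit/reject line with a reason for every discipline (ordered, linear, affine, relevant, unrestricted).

usage: c=0, b=1, a=1, n=1
use order (left to right): n, a, b
typing: ✓ — T1
ordered: ✗, c never used (weakening)
linear: ✗, c never used (weakening)
affine: ✓, c, b, a, n: no repeats, contraction unneeded
relevant: ✗, c never used (weakening)
unrestricted: ✓, well-typed at T1; no restrictions here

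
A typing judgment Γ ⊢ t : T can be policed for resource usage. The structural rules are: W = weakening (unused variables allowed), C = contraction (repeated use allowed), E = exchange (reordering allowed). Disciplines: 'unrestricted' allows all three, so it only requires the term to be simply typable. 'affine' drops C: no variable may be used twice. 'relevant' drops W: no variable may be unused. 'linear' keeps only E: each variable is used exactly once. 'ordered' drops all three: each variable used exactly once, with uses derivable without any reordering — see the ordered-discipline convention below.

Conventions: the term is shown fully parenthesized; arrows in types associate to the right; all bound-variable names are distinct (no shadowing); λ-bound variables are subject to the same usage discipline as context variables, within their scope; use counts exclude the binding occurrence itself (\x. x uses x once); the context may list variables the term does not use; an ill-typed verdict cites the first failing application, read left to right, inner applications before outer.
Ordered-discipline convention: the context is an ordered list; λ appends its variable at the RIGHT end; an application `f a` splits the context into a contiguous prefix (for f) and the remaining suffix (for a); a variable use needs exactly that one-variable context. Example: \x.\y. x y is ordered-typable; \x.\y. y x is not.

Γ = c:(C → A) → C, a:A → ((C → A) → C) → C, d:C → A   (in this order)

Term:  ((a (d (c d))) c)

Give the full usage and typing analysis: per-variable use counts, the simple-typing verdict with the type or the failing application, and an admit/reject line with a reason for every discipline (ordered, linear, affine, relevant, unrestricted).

usage: c ×2; a ×1; d ×2
order of uses: a, d, c, d, c
typing: well-typed at C
ordered: ✗, needs contraction — c ×2, d ×2
linear: ✗, needs contraction — c ×2, d ×2
affine: ✗, needs contraction — c ×2, d ×2
relevant: ✓, at least one use each (c, a, d)
unrestricted: ✓, typability at C is all that's needed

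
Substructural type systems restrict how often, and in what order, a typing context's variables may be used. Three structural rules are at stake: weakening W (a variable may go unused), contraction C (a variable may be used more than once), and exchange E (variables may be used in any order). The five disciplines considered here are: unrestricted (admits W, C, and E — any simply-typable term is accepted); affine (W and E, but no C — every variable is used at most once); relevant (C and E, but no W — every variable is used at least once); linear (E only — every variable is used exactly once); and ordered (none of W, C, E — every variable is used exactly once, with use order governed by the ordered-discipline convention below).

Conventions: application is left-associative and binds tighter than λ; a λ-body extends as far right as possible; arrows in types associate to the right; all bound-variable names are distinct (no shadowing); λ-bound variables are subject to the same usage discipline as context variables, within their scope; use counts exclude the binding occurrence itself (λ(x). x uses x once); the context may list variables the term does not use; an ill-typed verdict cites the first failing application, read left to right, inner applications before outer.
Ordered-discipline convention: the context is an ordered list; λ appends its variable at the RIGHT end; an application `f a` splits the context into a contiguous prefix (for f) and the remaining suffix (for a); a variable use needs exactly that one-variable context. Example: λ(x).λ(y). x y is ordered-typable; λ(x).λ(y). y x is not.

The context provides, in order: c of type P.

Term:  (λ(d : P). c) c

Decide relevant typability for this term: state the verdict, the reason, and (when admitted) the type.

no — d left unused
use counts: c: 2; d (bound): 0
left-to-right use order: c, c
typing: the term checks, with type P
summary: ordered ✗ · linear ✗ · affine ✗ · relevant ✗ · unrestricted ✓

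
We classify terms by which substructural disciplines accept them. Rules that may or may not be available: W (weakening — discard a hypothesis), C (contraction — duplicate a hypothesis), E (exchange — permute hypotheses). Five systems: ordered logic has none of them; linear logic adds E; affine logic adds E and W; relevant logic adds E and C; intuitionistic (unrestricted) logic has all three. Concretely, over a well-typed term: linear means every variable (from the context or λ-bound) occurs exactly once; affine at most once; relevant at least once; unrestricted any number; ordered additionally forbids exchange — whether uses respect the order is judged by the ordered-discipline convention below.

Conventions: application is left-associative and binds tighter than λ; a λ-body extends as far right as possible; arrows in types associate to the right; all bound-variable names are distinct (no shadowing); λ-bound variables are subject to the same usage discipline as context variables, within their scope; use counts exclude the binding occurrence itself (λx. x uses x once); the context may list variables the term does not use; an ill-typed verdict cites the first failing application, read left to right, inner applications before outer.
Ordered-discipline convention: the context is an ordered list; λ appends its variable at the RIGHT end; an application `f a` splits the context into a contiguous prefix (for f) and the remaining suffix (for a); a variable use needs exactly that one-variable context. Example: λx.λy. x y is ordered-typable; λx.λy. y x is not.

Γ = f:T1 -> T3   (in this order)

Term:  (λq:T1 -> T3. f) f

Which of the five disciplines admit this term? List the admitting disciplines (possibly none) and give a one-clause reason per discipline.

admitted in: unrestricted
variable uses: f=2; q (λ-bound)=0
uses in reading order: f, f
typing: the term checks, with type T1 -> T3
ordered: ✗ — uses contraction: f ×2; unused: q — weakening required
linear: ✗ — uses contraction: f ×2; unused: q — weakening required
affine: ✗ — uses contraction: f ×2
relevant: ✗ — unused: q — weakening required
unrestricted: ✓ — type-checks (T1 -> T3) and nothing is barred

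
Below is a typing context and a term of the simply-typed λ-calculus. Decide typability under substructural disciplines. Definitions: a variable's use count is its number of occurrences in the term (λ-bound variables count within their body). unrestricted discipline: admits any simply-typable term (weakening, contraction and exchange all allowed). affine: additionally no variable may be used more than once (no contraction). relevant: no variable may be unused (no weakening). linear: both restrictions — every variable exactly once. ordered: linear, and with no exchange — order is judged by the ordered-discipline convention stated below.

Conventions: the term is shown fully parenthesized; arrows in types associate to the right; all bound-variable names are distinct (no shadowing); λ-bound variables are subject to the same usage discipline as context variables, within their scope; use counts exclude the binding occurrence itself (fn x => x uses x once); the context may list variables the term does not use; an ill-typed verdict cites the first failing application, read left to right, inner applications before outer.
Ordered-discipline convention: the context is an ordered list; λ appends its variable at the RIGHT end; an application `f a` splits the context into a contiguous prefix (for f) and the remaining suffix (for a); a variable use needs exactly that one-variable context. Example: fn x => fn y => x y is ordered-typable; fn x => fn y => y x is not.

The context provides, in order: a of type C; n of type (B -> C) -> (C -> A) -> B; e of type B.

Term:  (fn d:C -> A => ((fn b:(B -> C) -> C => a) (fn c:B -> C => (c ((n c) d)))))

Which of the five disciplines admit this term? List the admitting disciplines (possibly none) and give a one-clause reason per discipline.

admitted in: unrestricted
use counts: a: 1, n: 1, e: 0, d (bound): 1, b (bound): 0, c (bound): 2
order of uses: a, c, n, c, d
typing: well-typed — term : (C -> A) -> C
ordered ✗ (uses contraction: c ×2; e, b left unused)
linear ✗ (uses contraction: c ×2; e, b left unused)
affine ✗ (uses contraction: c ×2)
relevant ✗ (e, b left unused)
unrestricted ✓ (typability at (C -> A) -> C is all that's needed)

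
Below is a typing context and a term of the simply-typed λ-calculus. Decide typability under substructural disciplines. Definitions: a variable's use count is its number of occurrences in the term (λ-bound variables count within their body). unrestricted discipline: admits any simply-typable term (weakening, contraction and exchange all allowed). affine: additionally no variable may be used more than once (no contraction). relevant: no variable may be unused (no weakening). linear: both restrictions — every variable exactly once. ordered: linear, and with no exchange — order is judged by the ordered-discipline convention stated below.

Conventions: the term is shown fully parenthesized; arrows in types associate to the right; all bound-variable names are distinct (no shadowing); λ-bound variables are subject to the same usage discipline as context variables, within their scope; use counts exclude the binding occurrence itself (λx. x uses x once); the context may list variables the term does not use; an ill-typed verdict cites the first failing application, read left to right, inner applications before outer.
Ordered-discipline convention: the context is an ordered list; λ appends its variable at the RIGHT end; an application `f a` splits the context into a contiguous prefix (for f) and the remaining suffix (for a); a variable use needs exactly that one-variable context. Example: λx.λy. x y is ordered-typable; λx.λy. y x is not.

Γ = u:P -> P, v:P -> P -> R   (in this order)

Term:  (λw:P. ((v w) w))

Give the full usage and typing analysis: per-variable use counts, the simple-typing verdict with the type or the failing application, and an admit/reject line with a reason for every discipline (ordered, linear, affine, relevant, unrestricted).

variable uses: u=0; v=1; w (bound)=2
use order (left to right): v, w, w
typing: well-typed — term : P -> R
ordered ✗ (repeated use of w ×2; u left unused)
linear ✗ (repeated use of w ×2; u left unused)
affine ✗ (repeated use of w ×2)
relevant ✗ (u left unused)
unrestricted ✓ (simply typable at P -> R; W, C, E all held)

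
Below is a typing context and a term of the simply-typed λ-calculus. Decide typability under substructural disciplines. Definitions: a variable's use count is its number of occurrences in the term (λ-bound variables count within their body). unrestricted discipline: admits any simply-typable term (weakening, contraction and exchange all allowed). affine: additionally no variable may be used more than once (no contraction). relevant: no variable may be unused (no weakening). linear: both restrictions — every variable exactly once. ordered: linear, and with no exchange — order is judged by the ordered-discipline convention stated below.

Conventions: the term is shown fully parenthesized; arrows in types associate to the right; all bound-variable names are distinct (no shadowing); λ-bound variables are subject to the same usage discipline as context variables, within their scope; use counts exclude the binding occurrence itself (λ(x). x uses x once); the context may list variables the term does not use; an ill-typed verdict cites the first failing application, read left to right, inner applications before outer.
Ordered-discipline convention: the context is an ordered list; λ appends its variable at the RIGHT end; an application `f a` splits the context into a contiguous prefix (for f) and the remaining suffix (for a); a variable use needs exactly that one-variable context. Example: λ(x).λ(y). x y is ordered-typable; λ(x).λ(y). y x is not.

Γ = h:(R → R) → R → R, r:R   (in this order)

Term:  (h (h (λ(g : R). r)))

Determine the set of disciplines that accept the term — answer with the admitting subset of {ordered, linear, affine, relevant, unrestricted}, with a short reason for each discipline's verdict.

admitting disciplines: unrestricted
counts: h: 2, r: 1, g (λ-bound): 0
uses in reading order: h, h, r
typing: ✓ — R → R
ordered ✗ (h ×2 used more than once (contraction); needs weakening: g unused)
linear ✗ (h ×2 used more than once (contraction); needs weakening: g unused)
affine ✗ (h ×2 used more than once (contraction))
relevant ✗ (needs weakening: g unused)
unrestricted ✓ (simply typable at R → R; W, C, E all held)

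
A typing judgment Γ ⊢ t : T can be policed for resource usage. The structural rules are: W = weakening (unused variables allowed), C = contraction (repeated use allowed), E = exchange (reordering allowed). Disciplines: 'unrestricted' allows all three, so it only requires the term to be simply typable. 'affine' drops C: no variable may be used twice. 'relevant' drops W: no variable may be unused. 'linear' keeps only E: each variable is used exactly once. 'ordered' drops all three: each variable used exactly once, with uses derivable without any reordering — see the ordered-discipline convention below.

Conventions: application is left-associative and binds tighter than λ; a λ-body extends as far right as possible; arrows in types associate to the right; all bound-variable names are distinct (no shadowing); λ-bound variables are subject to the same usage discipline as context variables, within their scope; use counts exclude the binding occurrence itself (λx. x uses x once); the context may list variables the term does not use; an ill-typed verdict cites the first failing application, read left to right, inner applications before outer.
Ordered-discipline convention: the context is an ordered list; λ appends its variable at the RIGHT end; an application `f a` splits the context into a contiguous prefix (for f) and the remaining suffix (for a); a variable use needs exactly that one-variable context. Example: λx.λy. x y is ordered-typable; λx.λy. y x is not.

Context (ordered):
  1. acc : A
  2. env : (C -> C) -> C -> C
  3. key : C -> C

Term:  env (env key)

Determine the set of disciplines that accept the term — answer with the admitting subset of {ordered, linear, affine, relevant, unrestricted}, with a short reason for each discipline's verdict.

accepted by: unrestricted
variable uses: acc: 0×; env: 2×; key: 1×
use order (left to right): env, env, key
typing: well-typed — term : C -> C
ordered ✗ (needs contraction — env ×2; acc never used (weakening))
linear ✗ (needs contraction — env ×2; acc never used (weakening))
affine ✗ (needs contraction — env ×2)
relevant ✗ (acc never used (weakening))
unrestricted ✓ (well-typed at C -> C; no restrictions here)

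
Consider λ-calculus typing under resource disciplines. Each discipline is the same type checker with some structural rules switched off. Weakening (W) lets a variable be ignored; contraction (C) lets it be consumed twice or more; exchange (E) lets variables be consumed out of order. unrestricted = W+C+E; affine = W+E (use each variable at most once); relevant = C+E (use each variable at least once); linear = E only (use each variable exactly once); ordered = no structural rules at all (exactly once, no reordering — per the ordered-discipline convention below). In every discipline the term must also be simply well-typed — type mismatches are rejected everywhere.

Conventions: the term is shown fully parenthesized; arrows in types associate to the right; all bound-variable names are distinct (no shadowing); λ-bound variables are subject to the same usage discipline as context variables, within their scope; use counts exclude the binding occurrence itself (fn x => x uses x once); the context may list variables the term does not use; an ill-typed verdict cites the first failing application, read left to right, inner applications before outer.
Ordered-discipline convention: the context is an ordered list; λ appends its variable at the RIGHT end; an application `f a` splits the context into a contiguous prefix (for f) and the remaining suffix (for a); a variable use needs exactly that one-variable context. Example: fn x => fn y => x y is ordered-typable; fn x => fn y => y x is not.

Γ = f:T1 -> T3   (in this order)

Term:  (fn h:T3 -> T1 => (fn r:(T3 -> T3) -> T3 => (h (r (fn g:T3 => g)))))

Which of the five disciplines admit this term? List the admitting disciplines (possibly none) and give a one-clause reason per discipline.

admitted by: affine, unrestricted
use counts: f=0; h (bound)=1; r (bound)=1; g (bound)=1
use order (left to right): h, r, g
typing: ✓ — (T3 -> T1) -> ((T3 -> T3) -> T3) -> T1
ordered: ✗, needs weakening: f unused
linear: ✗, needs weakening: f unused
affine: ✓, no duplicate uses among f, h, r, g
relevant: ✗, needs weakening: f unused
unrestricted: ✓, well-typed at (T3 -> T1) -> ((T3 -> T3) -> T3) -> T1; no restrictions here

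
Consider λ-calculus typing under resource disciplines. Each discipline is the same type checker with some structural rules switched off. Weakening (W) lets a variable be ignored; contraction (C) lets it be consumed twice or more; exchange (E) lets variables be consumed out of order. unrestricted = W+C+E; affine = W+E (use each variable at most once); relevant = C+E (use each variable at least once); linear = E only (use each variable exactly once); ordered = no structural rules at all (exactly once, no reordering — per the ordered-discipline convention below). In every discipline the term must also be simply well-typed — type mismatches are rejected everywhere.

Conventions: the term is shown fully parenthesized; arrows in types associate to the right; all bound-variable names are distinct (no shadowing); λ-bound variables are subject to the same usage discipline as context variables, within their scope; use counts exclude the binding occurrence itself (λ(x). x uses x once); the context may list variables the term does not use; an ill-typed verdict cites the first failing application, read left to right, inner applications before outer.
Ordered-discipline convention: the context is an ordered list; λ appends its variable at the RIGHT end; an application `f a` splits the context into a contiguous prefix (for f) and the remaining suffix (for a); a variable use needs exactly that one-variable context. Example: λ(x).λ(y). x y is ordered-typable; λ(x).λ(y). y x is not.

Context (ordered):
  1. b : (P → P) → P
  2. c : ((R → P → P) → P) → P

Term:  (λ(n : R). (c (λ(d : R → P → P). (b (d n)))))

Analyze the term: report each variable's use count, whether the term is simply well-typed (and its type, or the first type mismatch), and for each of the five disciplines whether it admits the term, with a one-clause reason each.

usage: b=1, c=1, n (λ-bound)=1, d (λ-bound)=1
uses in reading order: c, b, d, n
typing: ✓ — R → P
ordered: ✗ — no contiguous prefix/suffix split fits c, b, d, n
linear: ✓ — exactly-once usage across b, c, n, d
affine: ✓ — b, c, n, d: no repeats, contraction unneeded
relevant: ✓ — b, c, n, d: all used, weakening unneeded
unrestricted: ✓ — simply typable at R → P; W, C, E all held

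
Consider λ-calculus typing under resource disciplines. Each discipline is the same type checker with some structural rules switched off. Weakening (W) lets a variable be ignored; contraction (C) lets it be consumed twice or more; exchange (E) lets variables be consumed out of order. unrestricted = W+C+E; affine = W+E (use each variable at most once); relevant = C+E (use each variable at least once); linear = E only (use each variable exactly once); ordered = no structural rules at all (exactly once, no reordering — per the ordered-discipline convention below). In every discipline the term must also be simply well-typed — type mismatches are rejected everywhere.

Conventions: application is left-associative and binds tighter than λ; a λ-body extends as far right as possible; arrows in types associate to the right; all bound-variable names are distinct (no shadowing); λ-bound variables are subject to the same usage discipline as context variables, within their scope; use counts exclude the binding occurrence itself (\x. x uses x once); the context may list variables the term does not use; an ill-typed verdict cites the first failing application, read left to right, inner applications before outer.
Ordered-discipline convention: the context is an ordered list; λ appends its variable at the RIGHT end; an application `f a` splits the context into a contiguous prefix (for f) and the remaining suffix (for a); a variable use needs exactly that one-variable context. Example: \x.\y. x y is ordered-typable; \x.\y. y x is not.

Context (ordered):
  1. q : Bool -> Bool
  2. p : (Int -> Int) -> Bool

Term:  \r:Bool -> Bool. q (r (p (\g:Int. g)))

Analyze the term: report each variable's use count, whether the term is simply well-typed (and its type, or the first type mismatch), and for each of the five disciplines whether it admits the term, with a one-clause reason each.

use counts: q=1, p=1, r (λ-bound)=1, g (λ-bound)=1
order of uses: q, r, p, g
typing: well-typed at (Bool -> Bool) -> Bool
ordered: ✗ — use order q, r, p, g needs exchange
linear: ✓ — q, p, r, g: one use apiece
affine: ✓ — q, p, r, g: no repeats, contraction unneeded
relevant: ✓ — none of q, p, r, g goes unused
unrestricted: ✓ — type-checks ((Bool -> Bool) -> Bool) and nothing is barred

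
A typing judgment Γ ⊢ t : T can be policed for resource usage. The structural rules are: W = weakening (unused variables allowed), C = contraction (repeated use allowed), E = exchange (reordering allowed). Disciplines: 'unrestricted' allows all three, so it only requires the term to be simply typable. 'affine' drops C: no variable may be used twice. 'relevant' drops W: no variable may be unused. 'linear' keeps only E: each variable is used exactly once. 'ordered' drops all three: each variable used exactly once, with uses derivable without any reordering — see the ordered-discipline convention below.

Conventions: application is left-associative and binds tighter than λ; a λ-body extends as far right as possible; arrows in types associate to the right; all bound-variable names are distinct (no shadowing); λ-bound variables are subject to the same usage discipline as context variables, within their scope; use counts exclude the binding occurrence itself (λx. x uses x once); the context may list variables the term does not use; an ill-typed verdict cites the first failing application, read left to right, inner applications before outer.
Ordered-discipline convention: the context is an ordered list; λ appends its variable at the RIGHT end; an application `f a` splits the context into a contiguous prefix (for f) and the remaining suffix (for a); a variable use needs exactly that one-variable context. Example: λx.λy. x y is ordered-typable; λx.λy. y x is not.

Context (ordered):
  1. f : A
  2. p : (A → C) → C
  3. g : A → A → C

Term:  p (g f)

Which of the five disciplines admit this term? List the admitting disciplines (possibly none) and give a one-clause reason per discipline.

admitting disciplines: linear, affine, relevant, unrestricted
counts: f ×1; p ×1; g ×1
left-to-right use order: p, g, f
typing: well-typed — term : C
ordered: ✗ — needs exchange: uses follow p, g, f
linear: ✓ — each of f, p, g used exactly once
affine: ✓ — f, p, g: no repeats, contraction unneeded
relevant: ✓ — at least one use each (f, p, g)
unrestricted: ✓ — well-typed at C; no restrictions here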